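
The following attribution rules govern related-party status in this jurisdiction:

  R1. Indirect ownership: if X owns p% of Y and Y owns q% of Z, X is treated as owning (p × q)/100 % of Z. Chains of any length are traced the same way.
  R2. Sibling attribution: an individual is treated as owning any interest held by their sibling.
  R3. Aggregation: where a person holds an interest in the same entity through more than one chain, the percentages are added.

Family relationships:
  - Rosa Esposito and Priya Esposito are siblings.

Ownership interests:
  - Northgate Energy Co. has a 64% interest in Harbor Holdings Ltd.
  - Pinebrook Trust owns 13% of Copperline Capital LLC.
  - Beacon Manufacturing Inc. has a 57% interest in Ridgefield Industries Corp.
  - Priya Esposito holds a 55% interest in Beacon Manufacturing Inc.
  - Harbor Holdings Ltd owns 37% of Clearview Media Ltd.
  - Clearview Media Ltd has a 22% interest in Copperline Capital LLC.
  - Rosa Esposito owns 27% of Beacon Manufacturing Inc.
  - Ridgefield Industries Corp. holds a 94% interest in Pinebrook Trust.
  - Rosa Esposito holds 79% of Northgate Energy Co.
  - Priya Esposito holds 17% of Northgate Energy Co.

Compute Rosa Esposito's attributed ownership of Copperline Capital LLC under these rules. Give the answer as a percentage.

10.712844%

By sibling attribution (R2), Rosa Esposito is treated as also owning Priya Esposito's interest in Northgate Energy Co, giving 79% + 17% = 96%.
By sibling attribution (R2), Rosa Esposito is treated as also owning Priya Esposito's interest in Beacon Manufacturing Inc, giving 27% + 55% = 82%.
Chain via Northgate Energy Co. → Harbor Holdings Ltd → Clearview Media Ltd (R1): 96% × 64% × 37% × 22% = 5.001216% of Copperline Capital LLC.
Chain via Beacon Manufacturing Inc. → Ridgefield Industries Corp. → Pinebrook Trust (R1): 82% × 57% × 94% × 13% = 5.711628% of Copperline Capital LLC.
Aggregating (R3): 5.001216% + 5.711628% = 10.712844%.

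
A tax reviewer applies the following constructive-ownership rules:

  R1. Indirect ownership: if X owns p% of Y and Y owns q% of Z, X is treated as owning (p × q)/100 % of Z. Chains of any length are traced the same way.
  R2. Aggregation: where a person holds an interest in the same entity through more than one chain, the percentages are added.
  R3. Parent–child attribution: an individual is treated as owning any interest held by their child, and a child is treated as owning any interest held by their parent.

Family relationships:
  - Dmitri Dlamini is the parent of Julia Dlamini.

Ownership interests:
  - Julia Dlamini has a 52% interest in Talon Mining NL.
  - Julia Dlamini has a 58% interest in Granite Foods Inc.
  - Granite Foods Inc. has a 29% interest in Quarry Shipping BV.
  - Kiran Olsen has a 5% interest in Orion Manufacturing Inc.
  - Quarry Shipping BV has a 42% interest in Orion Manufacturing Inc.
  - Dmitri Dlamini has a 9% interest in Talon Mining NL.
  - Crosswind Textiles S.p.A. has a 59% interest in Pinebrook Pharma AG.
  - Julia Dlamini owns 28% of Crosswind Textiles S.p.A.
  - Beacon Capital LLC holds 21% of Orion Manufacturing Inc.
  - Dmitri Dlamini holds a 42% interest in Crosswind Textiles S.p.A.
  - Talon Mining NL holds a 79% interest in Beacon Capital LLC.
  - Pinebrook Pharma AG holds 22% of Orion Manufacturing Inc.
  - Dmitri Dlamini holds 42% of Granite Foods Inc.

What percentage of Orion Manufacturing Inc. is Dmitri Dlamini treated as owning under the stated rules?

By parent–child attribution (R3), Dmitri Dlamini is treated as also owning Julia Dlamini's interest in Talon Mining NL, giving 9% + 52% = 61%.
By parent–child attribution (R3), Dmitri Dlamini is treated as also owning Julia Dlamini's interest in Granite Foods Inc, giving 42% + 58% = 100%.
By parent–child attribution (R3), Dmitri Dlamini is treated as also owning Julia Dlamini's interest in Crosswind Textiles S.p.A, giving 42% + 28% = 70%.
Chain via Talon Mining NL → Beacon Capital LLC (R1): 61% × 79% × 21% = 10.1199% of Orion Manufacturing Inc.
Chain via Granite Foods Inc. → Quarry Shipping BV (R1): 100% × 29% × 42% = 12.18% of Orion Manufacturing Inc.
Chain via Crosswind Textiles S.p.A. → Pinebrook Pharma AG (R1): 70% × 59% × 22% = 9.086% of Orion Manufacturing Inc.
Aggregating (R2): 10.1199% + 12.18% + 9.086% = 31.3859%.

31.3859%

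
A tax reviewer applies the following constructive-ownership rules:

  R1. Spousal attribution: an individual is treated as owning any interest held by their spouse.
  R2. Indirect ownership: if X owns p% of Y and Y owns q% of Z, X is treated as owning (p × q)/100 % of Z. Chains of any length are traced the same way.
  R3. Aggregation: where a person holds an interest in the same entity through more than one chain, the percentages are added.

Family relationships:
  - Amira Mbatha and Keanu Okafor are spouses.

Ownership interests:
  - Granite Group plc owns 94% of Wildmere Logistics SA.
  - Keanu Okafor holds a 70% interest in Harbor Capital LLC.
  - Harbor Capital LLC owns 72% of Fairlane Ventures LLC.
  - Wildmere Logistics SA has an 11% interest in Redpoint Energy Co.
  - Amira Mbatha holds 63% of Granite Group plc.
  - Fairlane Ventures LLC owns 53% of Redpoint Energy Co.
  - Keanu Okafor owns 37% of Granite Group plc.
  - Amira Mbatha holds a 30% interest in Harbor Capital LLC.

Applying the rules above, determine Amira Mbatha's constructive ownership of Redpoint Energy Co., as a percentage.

48.5%

By spousal attribution (R1), Amira Mbatha is treated as also owning Keanu Okafor's interest in Harbor Capital LLC, giving 30% + 70% = 100%.
By spousal attribution (R1), Amira Mbatha is treated as also owning Keanu Okafor's interest in Granite Group plc, giving 63% + 37% = 100%.
Chain via Harbor Capital LLC → Fairlane Ventures LLC (R2): 100% × 72% × 53% = 38.16% of Redpoint Energy Co.
Chain via Granite Group plc → Wildmere Logistics SA (R2): 100% × 94% × 11% = 10.34% of Redpoint Energy Co.
Aggregating (R3): 38.16% + 10.34% = 48.5%.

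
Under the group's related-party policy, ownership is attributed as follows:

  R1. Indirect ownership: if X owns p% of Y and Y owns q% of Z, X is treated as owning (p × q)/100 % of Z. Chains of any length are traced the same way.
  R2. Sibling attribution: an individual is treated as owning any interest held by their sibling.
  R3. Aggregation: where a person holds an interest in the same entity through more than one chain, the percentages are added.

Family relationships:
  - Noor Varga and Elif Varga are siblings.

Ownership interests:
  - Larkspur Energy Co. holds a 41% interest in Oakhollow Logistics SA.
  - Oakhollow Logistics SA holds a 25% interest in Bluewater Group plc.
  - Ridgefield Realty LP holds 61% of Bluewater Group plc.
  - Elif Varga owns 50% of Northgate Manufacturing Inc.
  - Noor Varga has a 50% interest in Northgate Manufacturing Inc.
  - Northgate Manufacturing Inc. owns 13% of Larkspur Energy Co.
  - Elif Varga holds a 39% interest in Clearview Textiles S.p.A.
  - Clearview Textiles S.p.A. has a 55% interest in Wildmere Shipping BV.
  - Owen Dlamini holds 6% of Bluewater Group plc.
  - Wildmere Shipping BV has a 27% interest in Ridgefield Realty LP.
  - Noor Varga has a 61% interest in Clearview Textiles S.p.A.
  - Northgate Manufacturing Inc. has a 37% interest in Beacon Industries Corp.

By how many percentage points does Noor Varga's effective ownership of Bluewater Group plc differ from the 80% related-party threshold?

69.609

By sibling attribution (R2), Noor Varga is treated as also owning Elif Varga's interest in Clearview Textiles S.p.A, giving 61% + 39% = 100%.
By sibling attribution (R2), Noor Varga is treated as also owning Elif Varga's interest in Northgate Manufacturing Inc, giving 50% + 50% = 100%.
Chain via Clearview Textiles S.p.A. → Wildmere Shipping BV → Ridgefield Realty LP (R1): 100% × 55% × 27% × 61% = 9.0585% of Bluewater Group plc.
Chain via Northgate Manufacturing Inc. → Larkspur Energy Co. → Oakhollow Logistics SA (R1): 100% × 13% × 41% × 25% = 1.3325% of Bluewater Group plc.
Aggregating (R3): 9.0585% + 1.3325% = 10.391%.
10.391% falls short of the 80% threshold by 69.609 percentage points.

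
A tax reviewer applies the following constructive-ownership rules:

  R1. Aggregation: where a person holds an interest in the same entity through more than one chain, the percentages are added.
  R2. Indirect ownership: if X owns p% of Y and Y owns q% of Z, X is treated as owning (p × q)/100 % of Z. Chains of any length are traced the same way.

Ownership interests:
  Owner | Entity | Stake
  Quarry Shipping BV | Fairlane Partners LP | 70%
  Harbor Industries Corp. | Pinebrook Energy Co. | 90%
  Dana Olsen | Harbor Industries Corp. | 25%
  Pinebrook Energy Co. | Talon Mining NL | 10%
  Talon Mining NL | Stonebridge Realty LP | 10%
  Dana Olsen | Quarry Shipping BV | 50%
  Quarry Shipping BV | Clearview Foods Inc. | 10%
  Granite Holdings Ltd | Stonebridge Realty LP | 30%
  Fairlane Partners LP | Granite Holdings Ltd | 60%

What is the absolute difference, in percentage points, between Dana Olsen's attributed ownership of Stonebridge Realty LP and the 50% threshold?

43.475

Chain via Harbor Industries Corp. → Pinebrook Energy Co. → Talon Mining NL (R2): 25% × 90% × 10% × 10% = 0.225% of Stonebridge Realty LP.
Chain via Quarry Shipping BV → Fairlane Partners LP → Granite Holdings Ltd (R2): 50% × 70% × 60% × 30% = 6.3% of Stonebridge Realty LP.
Aggregating (R1): 0.225% + 6.3% = 6.525%.
6.525% falls short of the 50% threshold by 43.475 percentage points.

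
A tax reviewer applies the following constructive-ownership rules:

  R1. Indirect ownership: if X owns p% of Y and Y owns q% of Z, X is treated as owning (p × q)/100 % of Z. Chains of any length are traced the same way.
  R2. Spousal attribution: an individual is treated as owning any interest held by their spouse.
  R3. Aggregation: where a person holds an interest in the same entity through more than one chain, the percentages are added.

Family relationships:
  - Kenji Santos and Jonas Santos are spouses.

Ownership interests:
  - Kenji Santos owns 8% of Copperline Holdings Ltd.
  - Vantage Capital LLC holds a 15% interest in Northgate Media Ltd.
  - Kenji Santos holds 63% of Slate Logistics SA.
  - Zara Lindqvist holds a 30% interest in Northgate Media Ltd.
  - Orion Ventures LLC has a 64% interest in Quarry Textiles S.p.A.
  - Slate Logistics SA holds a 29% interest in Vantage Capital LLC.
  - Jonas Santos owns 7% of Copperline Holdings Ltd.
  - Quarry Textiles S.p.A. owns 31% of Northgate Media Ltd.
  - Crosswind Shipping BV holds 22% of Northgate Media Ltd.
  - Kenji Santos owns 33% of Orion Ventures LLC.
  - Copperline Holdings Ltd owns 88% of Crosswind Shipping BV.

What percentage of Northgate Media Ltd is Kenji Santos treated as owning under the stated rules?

12.1917%

By spousal attribution (R2), Kenji Santos is treated as also owning Jonas Santos's interest in Copperline Holdings Ltd, giving 8% + 7% = 15%.
Chain via Orion Ventures LLC → Quarry Textiles S.p.A. (R1): 33% × 64% × 31% = 6.5472% of Northgate Media Ltd.
Chain via Slate Logistics SA → Vantage Capital LLC (R1): 63% × 29% × 15% = 2.7405% of Northgate Media Ltd.
Chain via Copperline Holdings Ltd → Crosswind Shipping BV (R1): 15% × 88% × 22% = 2.904% of Northgate Media Ltd.
Aggregating (R3): 6.5472% + 2.7405% + 2.904% = 12.1917%.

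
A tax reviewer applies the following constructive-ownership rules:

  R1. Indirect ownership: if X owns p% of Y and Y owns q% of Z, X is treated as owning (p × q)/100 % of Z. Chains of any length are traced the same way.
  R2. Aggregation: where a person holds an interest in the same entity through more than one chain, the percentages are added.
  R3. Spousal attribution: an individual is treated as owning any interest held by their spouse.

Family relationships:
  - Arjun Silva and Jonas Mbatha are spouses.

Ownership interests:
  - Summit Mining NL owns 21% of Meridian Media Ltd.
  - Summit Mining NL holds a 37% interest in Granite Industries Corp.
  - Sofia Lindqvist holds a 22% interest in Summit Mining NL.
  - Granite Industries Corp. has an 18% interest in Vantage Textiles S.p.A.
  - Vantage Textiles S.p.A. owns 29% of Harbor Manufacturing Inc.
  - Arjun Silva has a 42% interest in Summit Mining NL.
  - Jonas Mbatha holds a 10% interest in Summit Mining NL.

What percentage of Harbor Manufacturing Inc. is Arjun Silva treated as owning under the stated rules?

By spousal attribution (R3), Arjun Silva is treated as also owning Jonas Mbatha's interest in Summit Mining NL, giving 42% + 10% = 52%.
Chain via Summit Mining NL → Granite Industries Corp. → Vantage Textiles S.p.A. (R1): 52% × 37% × 18% × 29% = 1.004328% of Harbor Manufacturing Inc.

1.004328%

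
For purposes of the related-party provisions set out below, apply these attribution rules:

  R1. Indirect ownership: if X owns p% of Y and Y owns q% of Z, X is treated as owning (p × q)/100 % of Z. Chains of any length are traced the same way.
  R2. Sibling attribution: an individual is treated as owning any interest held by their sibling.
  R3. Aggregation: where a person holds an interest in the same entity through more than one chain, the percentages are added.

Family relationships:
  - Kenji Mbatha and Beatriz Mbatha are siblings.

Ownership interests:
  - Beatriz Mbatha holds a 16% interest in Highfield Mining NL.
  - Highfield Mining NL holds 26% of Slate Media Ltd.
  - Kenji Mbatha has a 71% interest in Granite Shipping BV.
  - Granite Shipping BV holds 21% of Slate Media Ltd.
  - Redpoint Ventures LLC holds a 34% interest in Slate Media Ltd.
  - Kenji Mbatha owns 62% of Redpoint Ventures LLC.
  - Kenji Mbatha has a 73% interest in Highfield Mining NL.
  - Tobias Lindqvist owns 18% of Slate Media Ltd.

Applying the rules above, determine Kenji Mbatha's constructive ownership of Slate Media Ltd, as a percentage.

59.13%

By sibling attribution (R2), Kenji Mbatha is treated as also owning Beatriz Mbatha's interest in Highfield Mining NL, giving 73% + 16% = 89%.
Chain via Granite Shipping BV (R1): 71% × 21% = 14.91% of Slate Media Ltd.
Chain via Highfield Mining NL (R1): 89% × 26% = 23.14% of Slate Media Ltd.
Chain via Redpoint Ventures LLC (R1): 62% × 34% = 21.08% of Slate Media Ltd.
Aggregating (R3): 14.91% + 23.14% + 21.08% = 59.13%.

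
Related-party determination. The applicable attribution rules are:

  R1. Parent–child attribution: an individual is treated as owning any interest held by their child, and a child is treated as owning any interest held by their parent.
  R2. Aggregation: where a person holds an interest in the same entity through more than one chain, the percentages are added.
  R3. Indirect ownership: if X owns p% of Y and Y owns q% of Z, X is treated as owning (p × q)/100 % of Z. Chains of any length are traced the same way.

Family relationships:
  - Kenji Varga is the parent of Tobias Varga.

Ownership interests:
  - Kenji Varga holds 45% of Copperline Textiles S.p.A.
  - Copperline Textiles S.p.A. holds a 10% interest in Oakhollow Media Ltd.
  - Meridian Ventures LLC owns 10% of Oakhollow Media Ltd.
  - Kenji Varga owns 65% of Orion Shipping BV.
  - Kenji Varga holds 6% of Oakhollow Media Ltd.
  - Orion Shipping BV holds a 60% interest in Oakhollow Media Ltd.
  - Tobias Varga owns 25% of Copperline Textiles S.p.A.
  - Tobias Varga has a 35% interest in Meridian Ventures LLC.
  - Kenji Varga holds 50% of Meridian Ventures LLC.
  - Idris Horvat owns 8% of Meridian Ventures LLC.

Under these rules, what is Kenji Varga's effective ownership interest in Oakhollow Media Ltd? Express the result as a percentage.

By parent–child attribution (R1), Kenji Varga is treated as also owning Tobias Varga's interest in Meridian Ventures LLC, giving 50% + 35% = 85%.
By parent–child attribution (R1), Kenji Varga is treated as also owning Tobias Varga's interest in Copperline Textiles S.p.A, giving 45% + 25% = 70%.
Chain via Meridian Ventures LLC (R3): 85% × 10% = 8.5% of Oakhollow Media Ltd.
Chain via Copperline Textiles S.p.A. (R3): 70% × 10% = 7% of Oakhollow Media Ltd.
Chain via Orion Shipping BV (R3): 65% × 60% = 39% of Oakhollow Media Ltd.
Direct interest in Oakhollow Media Ltd: 6%.
Aggregating (R2): 8.5% + 7% + 39% + 6% = 60.5%.

60.5%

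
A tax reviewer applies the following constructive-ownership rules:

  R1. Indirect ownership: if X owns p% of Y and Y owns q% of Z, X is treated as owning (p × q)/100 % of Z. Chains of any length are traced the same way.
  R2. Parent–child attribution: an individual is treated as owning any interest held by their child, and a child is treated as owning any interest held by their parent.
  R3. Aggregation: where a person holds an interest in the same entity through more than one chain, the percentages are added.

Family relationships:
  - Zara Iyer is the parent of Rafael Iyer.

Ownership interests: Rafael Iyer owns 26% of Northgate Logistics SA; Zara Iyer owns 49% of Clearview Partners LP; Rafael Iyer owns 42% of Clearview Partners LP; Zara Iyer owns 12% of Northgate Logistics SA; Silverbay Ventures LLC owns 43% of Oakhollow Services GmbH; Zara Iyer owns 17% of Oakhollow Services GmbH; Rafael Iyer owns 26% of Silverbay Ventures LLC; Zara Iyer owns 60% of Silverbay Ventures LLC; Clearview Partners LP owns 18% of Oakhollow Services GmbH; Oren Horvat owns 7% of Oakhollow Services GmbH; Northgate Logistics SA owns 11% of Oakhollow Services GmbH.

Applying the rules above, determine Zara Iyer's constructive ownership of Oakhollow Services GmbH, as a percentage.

74.54%

By parent–child attribution (R2), Zara Iyer is treated as also owning Rafael Iyer's interest in Northgate Logistics SA, giving 12% + 26% = 38%.
By parent–child attribution (R2), Zara Iyer is treated as also owning Rafael Iyer's interest in Clearview Partners LP, giving 49% + 42% = 91%.
By parent–child attribution (R2), Zara Iyer is treated as also owning Rafael Iyer's interest in Silverbay Ventures LLC, giving 60% + 26% = 86%.
Chain via Northgate Logistics SA (R1): 38% × 11% = 4.18% of Oakhollow Services GmbH.
Chain via Clearview Partners LP (R1): 91% × 18% = 16.38% of Oakhollow Services GmbH.
Chain via Silverbay Ventures LLC (R1): 86% × 43% = 36.98% of Oakhollow Services GmbH.
Direct interest in Oakhollow Services GmbH: 17%.
Aggregating (R3): 4.18% + 16.38% + 36.98% + 17% = 74.54%.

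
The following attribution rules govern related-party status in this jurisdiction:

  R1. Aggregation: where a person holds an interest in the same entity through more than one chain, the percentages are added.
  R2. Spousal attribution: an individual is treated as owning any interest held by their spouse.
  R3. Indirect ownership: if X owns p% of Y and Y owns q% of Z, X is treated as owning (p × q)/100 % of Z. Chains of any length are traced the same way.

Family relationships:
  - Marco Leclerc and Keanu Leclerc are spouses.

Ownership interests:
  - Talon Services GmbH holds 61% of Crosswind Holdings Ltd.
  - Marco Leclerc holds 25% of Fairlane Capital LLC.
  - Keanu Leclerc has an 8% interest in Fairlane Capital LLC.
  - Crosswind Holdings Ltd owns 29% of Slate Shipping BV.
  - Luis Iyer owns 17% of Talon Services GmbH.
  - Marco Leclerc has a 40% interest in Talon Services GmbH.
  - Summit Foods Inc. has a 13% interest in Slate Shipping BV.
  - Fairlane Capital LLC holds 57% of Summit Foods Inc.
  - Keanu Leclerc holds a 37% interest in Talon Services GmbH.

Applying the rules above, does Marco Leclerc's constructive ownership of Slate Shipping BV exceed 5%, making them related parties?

Yes

By spousal attribution (R2), Marco Leclerc is treated as also owning Keanu Leclerc's interest in Fairlane Capital LLC, giving 25% + 8% = 33%.
By spousal attribution (R2), Marco Leclerc is treated as also owning Keanu Leclerc's interest in Talon Services GmbH, giving 40% + 37% = 77%.
Chain via Fairlane Capital LLC → Summit Foods Inc. (R3): 33% × 57% × 13% = 2.4453% of Slate Shipping BV.
Chain via Talon Services GmbH → Crosswind Holdings Ltd (R3): 77% × 61% × 29% = 13.6213% of Slate Shipping BV.
Aggregating (R1): 2.4453% + 13.6213% = 16.0666%.
16.0666% exceeds the 5% threshold, so Marco is a related party to Slate Shipping BV.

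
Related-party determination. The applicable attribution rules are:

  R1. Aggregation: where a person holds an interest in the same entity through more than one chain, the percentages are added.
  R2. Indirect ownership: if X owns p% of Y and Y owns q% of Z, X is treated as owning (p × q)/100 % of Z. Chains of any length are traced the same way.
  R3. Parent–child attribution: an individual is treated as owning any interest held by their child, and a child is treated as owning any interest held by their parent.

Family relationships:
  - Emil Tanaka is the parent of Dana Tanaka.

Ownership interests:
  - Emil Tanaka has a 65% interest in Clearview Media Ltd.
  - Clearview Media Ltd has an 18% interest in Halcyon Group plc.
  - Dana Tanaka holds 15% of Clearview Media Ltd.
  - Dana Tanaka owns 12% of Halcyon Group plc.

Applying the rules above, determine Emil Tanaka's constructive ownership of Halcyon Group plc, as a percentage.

26.4%

By parent–child attribution (R3), Emil Tanaka is treated as also owning Dana Tanaka's interest in Clearview Media Ltd, giving 65% + 15% = 80%.
By parent–child attribution (R3), Emil Tanaka is treated as owning Dana Tanaka's 12% interest in Halcyon Group plc.
Chain via Clearview Media Ltd (R2): 80% × 18% = 14.4% of Halcyon Group plc.
Direct interest in Halcyon Group plc: 12%.
Aggregating (R1): 14.4% + 12% = 26.4%.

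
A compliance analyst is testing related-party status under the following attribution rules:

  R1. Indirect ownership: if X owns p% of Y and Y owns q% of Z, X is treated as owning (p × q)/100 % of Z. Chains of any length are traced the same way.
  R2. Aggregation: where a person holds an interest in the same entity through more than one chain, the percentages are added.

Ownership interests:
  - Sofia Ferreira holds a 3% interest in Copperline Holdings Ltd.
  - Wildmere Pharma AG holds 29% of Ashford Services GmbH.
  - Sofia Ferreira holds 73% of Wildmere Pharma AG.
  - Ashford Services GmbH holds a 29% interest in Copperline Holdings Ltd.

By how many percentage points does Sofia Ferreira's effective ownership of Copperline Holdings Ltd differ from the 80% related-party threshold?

70.8607

Chain via Wildmere Pharma AG → Ashford Services GmbH (R1): 73% × 29% × 29% = 6.1393% of Copperline Holdings Ltd.
Direct interest in Copperline Holdings Ltd: 3%.
Aggregating (R2): 6.1393% + 3% = 9.1393%.
9.1393% falls short of the 80% threshold by 70.8607 percentage points.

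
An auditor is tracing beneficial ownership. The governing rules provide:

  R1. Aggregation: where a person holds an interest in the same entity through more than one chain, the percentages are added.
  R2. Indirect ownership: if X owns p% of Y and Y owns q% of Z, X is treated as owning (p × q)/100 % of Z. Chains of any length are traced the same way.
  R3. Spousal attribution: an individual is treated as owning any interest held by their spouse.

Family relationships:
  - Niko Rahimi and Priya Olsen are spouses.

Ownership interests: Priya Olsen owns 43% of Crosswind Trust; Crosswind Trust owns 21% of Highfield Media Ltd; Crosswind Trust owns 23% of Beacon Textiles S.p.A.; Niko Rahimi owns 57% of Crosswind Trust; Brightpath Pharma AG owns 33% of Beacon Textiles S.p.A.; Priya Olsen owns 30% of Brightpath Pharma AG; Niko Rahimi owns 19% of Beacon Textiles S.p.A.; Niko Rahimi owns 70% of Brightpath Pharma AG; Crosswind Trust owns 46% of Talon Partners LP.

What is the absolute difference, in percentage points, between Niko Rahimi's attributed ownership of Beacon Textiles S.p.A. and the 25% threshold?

50

By spousal attribution (R3), Niko Rahimi is treated as also owning Priya Olsen's interest in Brightpath Pharma AG, giving 70% + 30% = 100%.
By spousal attribution (R3), Niko Rahimi is treated as also owning Priya Olsen's interest in Crosswind Trust, giving 57% + 43% = 100%.
Chain via Brightpath Pharma AG (R2): 100% × 33% = 33% of Beacon Textiles S.p.A.
Chain via Crosswind Trust (R2): 100% × 23% = 23% of Beacon Textiles S.p.A.
Direct interest in Beacon Textiles S.p.A: 19%.
Aggregating (R1): 33% + 23% + 19% = 75%.
75% exceeds the 25% threshold by 50 percentage points.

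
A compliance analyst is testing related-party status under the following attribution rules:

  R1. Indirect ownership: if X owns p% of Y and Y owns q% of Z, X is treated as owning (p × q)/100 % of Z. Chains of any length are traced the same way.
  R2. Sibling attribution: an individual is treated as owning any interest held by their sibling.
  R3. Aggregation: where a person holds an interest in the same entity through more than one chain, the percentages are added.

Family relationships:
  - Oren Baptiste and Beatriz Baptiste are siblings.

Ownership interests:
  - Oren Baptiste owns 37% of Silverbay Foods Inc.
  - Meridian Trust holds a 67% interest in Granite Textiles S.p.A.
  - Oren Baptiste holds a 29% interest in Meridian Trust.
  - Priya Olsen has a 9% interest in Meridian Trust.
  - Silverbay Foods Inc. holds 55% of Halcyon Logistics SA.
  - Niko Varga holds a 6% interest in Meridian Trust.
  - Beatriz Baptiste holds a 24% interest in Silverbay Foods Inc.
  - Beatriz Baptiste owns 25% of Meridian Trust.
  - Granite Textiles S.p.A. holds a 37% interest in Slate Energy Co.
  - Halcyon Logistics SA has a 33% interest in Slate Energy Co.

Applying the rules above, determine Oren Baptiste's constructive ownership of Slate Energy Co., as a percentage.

By sibling attribution (R2), Oren Baptiste is treated as also owning Beatriz Baptiste's interest in Meridian Trust, giving 29% + 25% = 54%.
By sibling attribution (R2), Oren Baptiste is treated as also owning Beatriz Baptiste's interest in Silverbay Foods Inc, giving 37% + 24% = 61%.
Chain via Meridian Trust → Granite Textiles S.p.A. (R1): 54% × 67% × 37% = 13.3866% of Slate Energy Co.
Chain via Silverbay Foods Inc. → Halcyon Logistics SA (R1): 61% × 55% × 33% = 11.0715% of Slate Energy Co.
Aggregating (R3): 13.3866% + 11.0715% = 24.4581%.

24.4581%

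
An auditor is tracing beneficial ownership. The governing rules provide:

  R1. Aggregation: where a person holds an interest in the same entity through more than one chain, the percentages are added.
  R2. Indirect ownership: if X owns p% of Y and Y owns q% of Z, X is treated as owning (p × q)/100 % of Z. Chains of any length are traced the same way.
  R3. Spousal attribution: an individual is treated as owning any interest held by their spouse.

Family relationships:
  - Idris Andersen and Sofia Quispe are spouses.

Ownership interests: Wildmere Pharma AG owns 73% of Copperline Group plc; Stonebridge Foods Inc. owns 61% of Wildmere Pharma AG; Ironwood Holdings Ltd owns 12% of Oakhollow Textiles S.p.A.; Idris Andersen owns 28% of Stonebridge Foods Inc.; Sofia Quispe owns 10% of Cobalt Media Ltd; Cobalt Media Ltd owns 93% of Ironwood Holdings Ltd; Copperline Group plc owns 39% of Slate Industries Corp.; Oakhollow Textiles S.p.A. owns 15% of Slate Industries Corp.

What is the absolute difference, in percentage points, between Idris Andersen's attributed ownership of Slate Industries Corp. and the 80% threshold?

74.969924

By spousal attribution (R3), Idris Andersen is treated as owning Sofia Quispe's 10% interest in Cobalt Media Ltd.
Chain via Stonebridge Foods Inc. → Wildmere Pharma AG → Copperline Group plc (R2): 28% × 61% × 73% × 39% = 4.862676% of Slate Industries Corp.
Chain via Cobalt Media Ltd → Ironwood Holdings Ltd → Oakhollow Textiles S.p.A. (R2): 10% × 93% × 12% × 15% = 0.1674% of Slate Industries Corp.
Aggregating (R1): 4.862676% + 0.1674% = 5.030076%.
5.030076% falls short of the 80% threshold by 74.969924 percentage points.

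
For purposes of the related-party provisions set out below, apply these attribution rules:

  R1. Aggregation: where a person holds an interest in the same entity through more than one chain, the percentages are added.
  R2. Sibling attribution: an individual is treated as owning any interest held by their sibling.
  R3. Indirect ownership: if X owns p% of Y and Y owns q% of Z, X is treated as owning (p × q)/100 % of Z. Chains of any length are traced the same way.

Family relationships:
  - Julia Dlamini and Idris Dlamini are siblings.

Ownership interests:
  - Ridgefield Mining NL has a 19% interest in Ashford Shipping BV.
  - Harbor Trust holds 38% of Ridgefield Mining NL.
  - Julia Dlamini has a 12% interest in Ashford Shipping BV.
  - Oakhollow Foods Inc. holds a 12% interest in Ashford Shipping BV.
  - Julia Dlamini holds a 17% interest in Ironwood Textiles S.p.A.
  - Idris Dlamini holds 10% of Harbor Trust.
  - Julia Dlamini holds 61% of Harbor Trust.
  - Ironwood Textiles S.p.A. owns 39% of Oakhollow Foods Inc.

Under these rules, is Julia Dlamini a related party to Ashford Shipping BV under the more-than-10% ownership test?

By sibling attribution (R2), Julia Dlamini is treated as also owning Idris Dlamini's interest in Harbor Trust, giving 61% + 10% = 71%.
Chain via Harbor Trust → Ridgefield Mining NL (R3): 71% × 38% × 19% = 5.1262% of Ashford Shipping BV.
Chain via Ironwood Textiles S.p.A. → Oakhollow Foods Inc. (R3): 17% × 39% × 12% = 0.7956% of Ashford Shipping BV.
Direct interest in Ashford Shipping BV: 12%.
Aggregating (R1): 5.1262% + 0.7956% + 12% = 17.9218%.
17.9218% exceeds the 10% threshold, so Julia is a related party to Ashford Shipping BV.

Yes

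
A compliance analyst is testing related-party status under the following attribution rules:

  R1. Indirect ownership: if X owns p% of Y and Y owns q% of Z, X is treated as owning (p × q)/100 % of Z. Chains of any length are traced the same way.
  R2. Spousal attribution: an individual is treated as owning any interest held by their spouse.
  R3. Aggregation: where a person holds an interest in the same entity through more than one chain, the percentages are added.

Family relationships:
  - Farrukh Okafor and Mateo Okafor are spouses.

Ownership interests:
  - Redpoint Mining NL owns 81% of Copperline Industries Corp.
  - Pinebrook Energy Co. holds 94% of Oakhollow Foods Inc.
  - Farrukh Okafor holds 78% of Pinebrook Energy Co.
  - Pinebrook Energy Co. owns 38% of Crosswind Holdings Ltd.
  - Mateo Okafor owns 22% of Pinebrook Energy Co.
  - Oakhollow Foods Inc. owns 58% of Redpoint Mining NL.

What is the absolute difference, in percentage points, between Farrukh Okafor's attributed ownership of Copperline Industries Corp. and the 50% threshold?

By spousal attribution (R2), Farrukh Okafor is treated as also owning Mateo Okafor's interest in Pinebrook Energy Co, giving 78% + 22% = 100%.
Chain via Pinebrook Energy Co. → Oakhollow Foods Inc. → Redpoint Mining NL (R1): 100% × 94% × 58% × 81% = 44.1612% of Copperline Industries Corp.
44.1612% falls short of the 50% threshold by 5.8388 percentage points.

5.8388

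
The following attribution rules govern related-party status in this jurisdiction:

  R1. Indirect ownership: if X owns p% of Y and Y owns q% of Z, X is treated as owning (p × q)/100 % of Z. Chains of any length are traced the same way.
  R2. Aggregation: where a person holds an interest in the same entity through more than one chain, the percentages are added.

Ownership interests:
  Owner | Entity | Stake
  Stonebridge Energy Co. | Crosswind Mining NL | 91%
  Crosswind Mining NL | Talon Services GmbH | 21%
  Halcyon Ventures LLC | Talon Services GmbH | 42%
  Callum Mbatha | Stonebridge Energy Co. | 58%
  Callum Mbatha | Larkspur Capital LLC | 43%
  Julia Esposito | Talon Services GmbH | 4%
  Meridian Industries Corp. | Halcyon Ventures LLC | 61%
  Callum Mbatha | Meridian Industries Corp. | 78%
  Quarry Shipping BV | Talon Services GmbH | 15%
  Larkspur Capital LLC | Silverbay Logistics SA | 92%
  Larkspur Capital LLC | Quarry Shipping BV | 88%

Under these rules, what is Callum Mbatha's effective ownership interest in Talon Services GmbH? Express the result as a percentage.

36.7434%

Chain via Meridian Industries Corp. → Halcyon Ventures LLC (R1): 78% × 61% × 42% = 19.9836% of Talon Services GmbH.
Chain via Larkspur Capital LLC → Quarry Shipping BV (R1): 43% × 88% × 15% = 5.676% of Talon Services GmbH.
Chain via Stonebridge Energy Co. → Crosswind Mining NL (R1): 58% × 91% × 21% = 11.0838% of Talon Services GmbH.
Aggregating (R2): 19.9836% + 5.676% + 11.0838% = 36.7434%.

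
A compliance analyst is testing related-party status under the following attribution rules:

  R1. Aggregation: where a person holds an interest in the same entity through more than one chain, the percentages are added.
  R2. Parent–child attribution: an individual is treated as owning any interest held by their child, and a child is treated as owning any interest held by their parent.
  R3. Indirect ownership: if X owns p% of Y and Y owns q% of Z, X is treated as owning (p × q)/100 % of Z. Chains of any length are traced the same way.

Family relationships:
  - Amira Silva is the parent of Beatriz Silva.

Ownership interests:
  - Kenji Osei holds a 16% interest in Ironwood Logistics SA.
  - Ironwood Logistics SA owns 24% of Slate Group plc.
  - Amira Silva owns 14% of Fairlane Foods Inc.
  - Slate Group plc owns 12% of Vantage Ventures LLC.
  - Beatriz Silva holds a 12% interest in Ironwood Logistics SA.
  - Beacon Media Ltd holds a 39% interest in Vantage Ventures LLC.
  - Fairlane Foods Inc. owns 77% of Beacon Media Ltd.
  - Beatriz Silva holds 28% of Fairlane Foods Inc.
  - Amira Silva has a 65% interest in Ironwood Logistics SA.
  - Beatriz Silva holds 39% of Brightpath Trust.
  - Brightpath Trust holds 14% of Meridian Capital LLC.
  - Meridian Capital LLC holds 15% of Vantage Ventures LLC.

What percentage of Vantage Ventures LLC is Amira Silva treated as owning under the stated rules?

15.6492%

By parent–child attribution (R2), Amira Silva is treated as also owning Beatriz Silva's interest in Ironwood Logistics SA, giving 65% + 12% = 77%.
By parent–child attribution (R2), Amira Silva is treated as also owning Beatriz Silva's interest in Fairlane Foods Inc, giving 14% + 28% = 42%.
By parent–child attribution (R2), Amira Silva is treated as owning Beatriz Silva's 39% interest in Brightpath Trust.
Chain via Ironwood Logistics SA → Slate Group plc (R3): 77% × 24% × 12% = 2.2176% of Vantage Ventures LLC.
Chain via Fairlane Foods Inc. → Beacon Media Ltd (R3): 42% × 77% × 39% = 12.6126% of Vantage Ventures LLC.
Chain via Brightpath Trust → Meridian Capital LLC (R3): 39% × 14% × 15% = 0.819% of Vantage Ventures LLC.
Aggregating (R1): 2.2176% + 12.6126% + 0.819% = 15.6492%.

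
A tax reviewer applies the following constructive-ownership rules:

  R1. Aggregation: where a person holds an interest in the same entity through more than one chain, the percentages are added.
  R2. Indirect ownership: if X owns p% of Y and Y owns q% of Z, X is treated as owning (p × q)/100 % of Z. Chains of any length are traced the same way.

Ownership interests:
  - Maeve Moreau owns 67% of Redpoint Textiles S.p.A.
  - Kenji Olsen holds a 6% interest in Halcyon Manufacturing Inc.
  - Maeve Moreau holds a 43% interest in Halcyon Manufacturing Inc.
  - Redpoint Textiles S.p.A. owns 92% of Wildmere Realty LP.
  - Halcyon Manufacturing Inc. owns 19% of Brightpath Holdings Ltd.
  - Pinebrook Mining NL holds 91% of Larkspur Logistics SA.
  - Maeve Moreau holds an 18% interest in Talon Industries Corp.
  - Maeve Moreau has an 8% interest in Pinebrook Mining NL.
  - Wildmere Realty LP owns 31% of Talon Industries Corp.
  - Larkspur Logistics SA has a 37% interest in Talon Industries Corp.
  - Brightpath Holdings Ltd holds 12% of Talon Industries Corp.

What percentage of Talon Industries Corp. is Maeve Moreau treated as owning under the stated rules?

40.7824%

Chain via Pinebrook Mining NL → Larkspur Logistics SA (R2): 8% × 91% × 37% = 2.6936% of Talon Industries Corp.
Chain via Redpoint Textiles S.p.A. → Wildmere Realty LP (R2): 67% × 92% × 31% = 19.1084% of Talon Industries Corp.
Chain via Halcyon Manufacturing Inc. → Brightpath Holdings Ltd (R2): 43% × 19% × 12% = 0.9804% of Talon Industries Corp.
Direct interest in Talon Industries Corp: 18%.
Aggregating (R1): 2.6936% + 19.1084% + 0.9804% + 18% = 40.7824%.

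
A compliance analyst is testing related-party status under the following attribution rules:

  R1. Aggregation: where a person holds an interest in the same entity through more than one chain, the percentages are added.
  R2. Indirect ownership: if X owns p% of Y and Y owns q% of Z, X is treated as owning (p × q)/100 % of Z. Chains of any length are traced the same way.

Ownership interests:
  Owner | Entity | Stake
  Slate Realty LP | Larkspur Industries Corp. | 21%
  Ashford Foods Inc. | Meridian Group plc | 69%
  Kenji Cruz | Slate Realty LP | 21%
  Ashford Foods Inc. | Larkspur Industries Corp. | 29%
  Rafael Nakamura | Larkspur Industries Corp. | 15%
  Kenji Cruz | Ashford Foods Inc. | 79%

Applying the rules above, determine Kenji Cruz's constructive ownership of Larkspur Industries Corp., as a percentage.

27.32%

Chain via Slate Realty LP (R2): 21% × 21% = 4.41% of Larkspur Industries Corp.
Chain via Ashford Foods Inc. (R2): 79% × 29% = 22.91% of Larkspur Industries Corp.
Aggregating (R1): 4.41% + 22.91% = 27.32%.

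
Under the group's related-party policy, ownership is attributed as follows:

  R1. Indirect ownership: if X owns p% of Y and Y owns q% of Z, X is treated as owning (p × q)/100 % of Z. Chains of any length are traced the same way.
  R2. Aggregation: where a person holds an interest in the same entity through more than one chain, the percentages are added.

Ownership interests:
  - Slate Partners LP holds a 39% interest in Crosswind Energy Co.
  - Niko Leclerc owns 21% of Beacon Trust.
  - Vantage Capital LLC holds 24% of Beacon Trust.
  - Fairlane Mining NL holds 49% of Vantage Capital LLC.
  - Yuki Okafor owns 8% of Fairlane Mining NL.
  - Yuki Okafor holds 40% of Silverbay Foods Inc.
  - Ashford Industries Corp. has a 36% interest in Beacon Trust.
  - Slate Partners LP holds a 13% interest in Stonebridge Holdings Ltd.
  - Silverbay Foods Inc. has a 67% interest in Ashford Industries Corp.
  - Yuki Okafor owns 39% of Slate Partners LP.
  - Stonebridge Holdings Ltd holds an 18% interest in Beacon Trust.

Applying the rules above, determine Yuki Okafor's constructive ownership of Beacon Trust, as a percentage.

Chain via Silverbay Foods Inc. → Ashford Industries Corp. (R1): 40% × 67% × 36% = 9.648% of Beacon Trust.
Chain via Fairlane Mining NL → Vantage Capital LLC (R1): 8% × 49% × 24% = 0.9408% of Beacon Trust.
Chain via Slate Partners LP → Stonebridge Holdings Ltd (R1): 39% × 13% × 18% = 0.9126% of Beacon Trust.
Aggregating (R2): 9.648% + 0.9408% + 0.9126% = 11.5014%.

11.5014%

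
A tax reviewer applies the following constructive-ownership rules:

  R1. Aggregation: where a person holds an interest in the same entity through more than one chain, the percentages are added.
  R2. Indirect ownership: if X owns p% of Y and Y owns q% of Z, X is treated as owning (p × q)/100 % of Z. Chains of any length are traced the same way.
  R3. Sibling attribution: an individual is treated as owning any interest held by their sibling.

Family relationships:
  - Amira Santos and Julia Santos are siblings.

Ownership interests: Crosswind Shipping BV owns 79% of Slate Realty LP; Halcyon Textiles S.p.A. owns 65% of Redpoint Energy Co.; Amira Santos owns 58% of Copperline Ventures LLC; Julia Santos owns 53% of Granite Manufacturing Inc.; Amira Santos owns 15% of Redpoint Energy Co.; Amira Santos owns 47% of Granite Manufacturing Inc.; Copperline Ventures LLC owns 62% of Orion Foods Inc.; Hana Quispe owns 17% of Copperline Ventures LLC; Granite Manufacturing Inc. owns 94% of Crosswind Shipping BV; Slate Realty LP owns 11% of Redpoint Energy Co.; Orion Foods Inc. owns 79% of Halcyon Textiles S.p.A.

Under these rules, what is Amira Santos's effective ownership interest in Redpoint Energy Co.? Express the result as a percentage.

41.63406%

By sibling attribution (R3), Amira Santos is treated as also owning Julia Santos's interest in Granite Manufacturing Inc, giving 47% + 53% = 100%.
Chain via Copperline Ventures LLC → Orion Foods Inc. → Halcyon Textiles S.p.A. (R2): 58% × 62% × 79% × 65% = 18.46546% of Redpoint Energy Co.
Chain via Granite Manufacturing Inc. → Crosswind Shipping BV → Slate Realty LP (R2): 100% × 94% × 79% × 11% = 8.1686% of Redpoint Energy Co.
Direct interest in Redpoint Energy Co: 15%.
Aggregating (R1): 18.46546% + 8.1686% + 15% = 41.63406%.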